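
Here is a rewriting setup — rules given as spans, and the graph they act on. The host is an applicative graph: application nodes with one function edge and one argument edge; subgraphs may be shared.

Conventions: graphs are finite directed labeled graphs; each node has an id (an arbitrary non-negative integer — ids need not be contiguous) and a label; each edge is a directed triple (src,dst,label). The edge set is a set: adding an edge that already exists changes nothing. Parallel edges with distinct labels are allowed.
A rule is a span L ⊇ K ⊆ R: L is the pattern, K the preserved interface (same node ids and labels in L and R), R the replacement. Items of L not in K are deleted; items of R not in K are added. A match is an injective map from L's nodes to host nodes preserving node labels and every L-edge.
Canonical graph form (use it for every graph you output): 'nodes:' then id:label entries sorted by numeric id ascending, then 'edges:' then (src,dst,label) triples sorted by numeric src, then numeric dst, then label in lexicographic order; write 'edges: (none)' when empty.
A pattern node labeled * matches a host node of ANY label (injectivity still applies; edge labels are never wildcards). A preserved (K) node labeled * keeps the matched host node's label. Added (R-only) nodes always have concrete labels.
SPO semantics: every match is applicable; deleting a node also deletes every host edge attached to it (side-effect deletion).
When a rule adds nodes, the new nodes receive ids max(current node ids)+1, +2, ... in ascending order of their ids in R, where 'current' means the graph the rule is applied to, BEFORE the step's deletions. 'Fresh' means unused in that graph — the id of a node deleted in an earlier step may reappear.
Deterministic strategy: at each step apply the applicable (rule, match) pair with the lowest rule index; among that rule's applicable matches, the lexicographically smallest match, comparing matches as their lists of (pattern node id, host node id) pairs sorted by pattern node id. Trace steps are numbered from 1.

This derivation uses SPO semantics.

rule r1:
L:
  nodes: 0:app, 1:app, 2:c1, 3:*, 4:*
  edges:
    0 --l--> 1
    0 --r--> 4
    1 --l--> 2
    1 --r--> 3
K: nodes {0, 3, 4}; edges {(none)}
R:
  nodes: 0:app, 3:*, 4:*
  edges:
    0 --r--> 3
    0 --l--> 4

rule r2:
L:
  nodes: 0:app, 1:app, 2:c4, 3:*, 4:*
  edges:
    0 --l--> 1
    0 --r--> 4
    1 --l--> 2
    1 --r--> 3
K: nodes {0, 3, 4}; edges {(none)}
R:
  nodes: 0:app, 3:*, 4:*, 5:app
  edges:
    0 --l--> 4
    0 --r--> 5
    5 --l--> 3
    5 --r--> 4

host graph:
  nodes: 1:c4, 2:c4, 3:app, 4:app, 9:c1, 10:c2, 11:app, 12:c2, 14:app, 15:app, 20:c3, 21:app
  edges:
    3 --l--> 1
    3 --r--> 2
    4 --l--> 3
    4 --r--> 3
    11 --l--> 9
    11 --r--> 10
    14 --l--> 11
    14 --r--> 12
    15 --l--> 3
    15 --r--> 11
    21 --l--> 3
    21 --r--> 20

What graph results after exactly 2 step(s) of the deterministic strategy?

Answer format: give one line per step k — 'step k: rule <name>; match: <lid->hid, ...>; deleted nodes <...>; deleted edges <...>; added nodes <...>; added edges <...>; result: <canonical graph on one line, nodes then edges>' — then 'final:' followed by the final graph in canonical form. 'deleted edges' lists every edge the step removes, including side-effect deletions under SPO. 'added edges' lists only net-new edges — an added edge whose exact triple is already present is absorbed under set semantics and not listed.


step 1: rule r1; match: 0->14, 1->11, 2->9, 3->10, 4->12; deleted nodes 9, 11; deleted edges (11,9,l); (11,10,r); (14,11,l); (14,12,r); (15,11,r); added nodes (none); added edges (14,10,r); (14,12,l); result: nodes: 1:c4, 2:c4, 3:app, 4:app, 10:c2, 12:c2, 14:app, 15:app, 20:c3, 21:app edges: (3,1,l); (3,2,r); (4,3,l); (4,3,r); (14,10,r); (14,12,l); (15,3,l); (21,3,l); (21,20,r)
step 2: rule r2; match: 0->21, 1->3, 2->1, 3->2, 4->20; deleted nodes 1, 3; deleted edges (3,1,l); (3,2,r); (4,3,l); (4,3,r); (15,3,l); (21,3,l); (21,20,r); added nodes 22; added edges (21,20,l); (21,22,r); (22,2,l); (22,20,r); result: nodes: 2:c4, 4:app, 10:c2, 12:c2, 14:app, 15:app, 20:c3, 21:app, 22:app edges: (14,10,r); (14,12,l); (21,20,l); (21,22,r); (22,2,l); (22,20,r)
final:
nodes: 2:c4, 4:app, 10:c2, 12:c2, 14:app, 15:app, 20:c3, 21:app, 22:app
edges: (14,10,r); (14,12,l); (21,20,l); (21,22,r); (22,2,l); (22,20,r)


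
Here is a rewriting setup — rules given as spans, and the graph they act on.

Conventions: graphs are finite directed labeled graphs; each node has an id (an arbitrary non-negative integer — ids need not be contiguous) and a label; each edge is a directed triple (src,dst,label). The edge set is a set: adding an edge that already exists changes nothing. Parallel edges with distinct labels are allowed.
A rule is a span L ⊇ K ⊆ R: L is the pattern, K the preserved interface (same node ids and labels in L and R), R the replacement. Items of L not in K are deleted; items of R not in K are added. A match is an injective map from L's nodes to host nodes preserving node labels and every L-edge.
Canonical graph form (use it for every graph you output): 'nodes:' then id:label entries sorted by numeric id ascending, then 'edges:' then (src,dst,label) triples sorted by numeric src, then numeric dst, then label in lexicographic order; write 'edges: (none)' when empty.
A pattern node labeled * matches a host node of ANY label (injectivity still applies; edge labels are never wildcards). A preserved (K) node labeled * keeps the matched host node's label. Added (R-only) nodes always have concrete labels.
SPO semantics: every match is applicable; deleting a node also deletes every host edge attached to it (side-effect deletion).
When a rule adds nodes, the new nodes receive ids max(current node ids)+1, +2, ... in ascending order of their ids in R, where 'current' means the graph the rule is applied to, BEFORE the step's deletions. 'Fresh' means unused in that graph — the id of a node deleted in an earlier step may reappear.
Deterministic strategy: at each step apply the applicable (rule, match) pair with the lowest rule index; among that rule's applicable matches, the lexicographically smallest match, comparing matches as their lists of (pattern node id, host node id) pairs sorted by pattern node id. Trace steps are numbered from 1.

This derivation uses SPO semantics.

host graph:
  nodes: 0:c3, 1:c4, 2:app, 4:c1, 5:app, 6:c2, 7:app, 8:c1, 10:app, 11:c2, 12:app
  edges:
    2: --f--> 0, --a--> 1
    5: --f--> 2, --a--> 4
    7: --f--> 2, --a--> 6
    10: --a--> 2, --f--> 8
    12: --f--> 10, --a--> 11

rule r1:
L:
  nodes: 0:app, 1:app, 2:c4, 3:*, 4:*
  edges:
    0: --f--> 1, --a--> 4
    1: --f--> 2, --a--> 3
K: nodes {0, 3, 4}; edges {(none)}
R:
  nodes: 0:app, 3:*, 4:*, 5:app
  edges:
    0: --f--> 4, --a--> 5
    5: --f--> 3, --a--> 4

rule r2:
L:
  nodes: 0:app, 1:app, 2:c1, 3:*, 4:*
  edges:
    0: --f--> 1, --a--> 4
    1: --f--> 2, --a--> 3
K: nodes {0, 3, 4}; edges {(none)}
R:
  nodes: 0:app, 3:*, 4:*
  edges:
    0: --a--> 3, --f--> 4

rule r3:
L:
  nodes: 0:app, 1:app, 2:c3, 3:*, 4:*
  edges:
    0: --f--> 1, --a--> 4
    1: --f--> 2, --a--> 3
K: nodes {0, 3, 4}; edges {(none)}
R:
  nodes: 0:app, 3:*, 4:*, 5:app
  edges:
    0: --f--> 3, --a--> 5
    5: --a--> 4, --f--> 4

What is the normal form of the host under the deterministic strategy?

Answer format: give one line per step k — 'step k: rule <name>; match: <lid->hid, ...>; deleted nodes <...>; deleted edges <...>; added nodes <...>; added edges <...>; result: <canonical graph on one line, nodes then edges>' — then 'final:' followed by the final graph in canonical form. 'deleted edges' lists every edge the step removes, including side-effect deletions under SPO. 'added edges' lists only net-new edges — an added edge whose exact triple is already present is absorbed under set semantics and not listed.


step 1: rule r2; match: 0->12, 1->10, 2->8, 3->2, 4->11; deleted nodes 8, 10; deleted edges (10,2,a); (10,8,f); (12,10,f); (12,11,a); added nodes (none); added edges (12,2,a); (12,11,f); result: nodes: 0:c3, 1:c4, 2:app, 4:c1, 5:app, 6:c2, 7:app, 11:c2, 12:app edges: (2,0,f); (2,1,a); (5,2,f); (5,4,a); (7,2,f); (7,6,a); (12,2,a); (12,11,f)
step 2: rule r3; match: 0->5, 1->2, 2->0, 3->1, 4->4; deleted nodes 0, 2; deleted edges (2,0,f); (2,1,a); (5,2,f); (5,4,a); (7,2,f); (12,2,a); added nodes 13; added edges (5,1,f); (5,13,a); (13,4,a); (13,4,f); result: nodes: 1:c4, 4:c1, 5:app, 6:c2, 7:app, 11:c2, 12:app, 13:app edges: (5,1,f); (5,13,a); (7,6,a); (12,11,f); (13,4,a); (13,4,f)
final:
nodes: 1:c4, 4:c1, 5:app, 6:c2, 7:app, 11:c2, 12:app, 13:app
edges: (5,1,f); (5,13,a); (7,6,a); (12,11,f); (13,4,a); (13,4,f)


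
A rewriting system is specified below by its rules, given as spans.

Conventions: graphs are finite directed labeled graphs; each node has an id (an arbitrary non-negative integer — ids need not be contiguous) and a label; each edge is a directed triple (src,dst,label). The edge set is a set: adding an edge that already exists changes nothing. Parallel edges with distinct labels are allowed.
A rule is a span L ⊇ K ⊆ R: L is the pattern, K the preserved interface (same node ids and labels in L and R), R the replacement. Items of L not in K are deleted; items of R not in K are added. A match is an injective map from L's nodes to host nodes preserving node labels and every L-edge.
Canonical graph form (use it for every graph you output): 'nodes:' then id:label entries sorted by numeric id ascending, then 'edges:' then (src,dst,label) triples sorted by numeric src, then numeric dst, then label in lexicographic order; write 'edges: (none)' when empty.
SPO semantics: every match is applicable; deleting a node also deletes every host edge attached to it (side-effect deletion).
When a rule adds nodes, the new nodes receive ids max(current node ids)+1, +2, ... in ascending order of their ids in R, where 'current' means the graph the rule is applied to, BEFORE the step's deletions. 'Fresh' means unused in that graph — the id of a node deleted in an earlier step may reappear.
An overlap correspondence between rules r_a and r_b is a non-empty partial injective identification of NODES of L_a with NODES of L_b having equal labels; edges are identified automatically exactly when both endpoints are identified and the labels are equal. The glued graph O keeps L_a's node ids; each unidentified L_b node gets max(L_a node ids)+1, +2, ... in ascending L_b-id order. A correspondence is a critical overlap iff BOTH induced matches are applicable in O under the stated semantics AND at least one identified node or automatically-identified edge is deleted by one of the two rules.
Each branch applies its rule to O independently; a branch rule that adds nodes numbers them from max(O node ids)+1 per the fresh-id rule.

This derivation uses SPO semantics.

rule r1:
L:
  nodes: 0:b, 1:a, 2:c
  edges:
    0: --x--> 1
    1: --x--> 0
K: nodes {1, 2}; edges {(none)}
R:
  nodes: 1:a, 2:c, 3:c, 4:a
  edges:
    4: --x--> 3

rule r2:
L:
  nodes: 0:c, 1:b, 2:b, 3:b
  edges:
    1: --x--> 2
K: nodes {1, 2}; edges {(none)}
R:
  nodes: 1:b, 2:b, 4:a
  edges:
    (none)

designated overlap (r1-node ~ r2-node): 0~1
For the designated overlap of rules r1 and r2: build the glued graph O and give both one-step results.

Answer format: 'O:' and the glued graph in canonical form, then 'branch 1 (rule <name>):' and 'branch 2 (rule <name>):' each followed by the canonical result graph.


O:
nodes: 0:b, 1:a, 2:c, 3:c, 4:b, 5:b
edges: (0,1,x); (0,4,x); (1,0,x)
branch 1 (rule r1):
nodes: 1:a, 2:c, 3:c, 4:b, 5:b, 6:c, 7:a
edges: (7,6,x)
branch 2 (rule r2):
nodes: 0:b, 1:a, 2:c, 4:b, 6:a
edges: (0,1,x); (1,0,x)


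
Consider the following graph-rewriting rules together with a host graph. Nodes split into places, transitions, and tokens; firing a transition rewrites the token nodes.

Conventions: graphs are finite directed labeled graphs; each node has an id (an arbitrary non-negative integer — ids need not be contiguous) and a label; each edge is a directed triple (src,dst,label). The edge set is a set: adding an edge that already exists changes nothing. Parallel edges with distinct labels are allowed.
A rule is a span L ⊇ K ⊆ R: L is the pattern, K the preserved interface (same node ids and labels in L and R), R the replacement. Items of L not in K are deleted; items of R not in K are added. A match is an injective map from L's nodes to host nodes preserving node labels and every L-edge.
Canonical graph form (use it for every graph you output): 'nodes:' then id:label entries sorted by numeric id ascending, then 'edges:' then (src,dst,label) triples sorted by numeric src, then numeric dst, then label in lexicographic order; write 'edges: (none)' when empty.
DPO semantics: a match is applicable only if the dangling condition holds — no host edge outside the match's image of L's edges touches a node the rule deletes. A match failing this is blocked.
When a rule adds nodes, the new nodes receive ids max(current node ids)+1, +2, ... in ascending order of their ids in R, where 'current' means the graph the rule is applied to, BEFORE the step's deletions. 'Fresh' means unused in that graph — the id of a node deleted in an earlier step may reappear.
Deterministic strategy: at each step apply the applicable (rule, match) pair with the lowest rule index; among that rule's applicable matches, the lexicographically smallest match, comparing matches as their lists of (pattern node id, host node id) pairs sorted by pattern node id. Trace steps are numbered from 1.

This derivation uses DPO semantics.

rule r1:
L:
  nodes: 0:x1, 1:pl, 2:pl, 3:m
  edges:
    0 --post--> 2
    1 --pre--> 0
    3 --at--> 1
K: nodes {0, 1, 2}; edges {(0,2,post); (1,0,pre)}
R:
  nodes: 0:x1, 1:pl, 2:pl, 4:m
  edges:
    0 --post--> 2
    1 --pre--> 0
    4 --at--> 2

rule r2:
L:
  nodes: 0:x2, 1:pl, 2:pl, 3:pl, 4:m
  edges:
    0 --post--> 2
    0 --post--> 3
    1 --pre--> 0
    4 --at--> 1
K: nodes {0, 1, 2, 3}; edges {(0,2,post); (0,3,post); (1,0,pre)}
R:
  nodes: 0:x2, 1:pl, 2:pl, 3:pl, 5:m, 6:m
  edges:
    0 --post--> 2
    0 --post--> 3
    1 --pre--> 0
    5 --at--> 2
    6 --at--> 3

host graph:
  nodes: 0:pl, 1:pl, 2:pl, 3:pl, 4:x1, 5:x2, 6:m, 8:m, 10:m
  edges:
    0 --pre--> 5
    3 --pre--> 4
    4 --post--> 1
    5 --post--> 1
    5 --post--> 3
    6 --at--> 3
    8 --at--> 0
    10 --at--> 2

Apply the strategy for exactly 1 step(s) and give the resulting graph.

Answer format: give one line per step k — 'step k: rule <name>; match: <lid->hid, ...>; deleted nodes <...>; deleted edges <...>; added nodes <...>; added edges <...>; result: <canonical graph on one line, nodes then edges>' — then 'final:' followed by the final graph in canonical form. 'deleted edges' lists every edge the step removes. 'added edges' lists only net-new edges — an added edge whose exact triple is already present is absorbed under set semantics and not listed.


step 1: rule r1; match: 0->4, 1->3, 2->1, 3->6; deleted nodes 6; deleted edges (6,3,at); added nodes 11; added edges (11,1,at); result: nodes: 0:pl, 1:pl, 2:pl, 3:pl, 4:x1, 5:x2, 8:m, 10:m, 11:m edges: (0,5,pre); (3,4,pre); (4,1,post); (5,1,post); (5,3,post); (8,0,at); (10,2,at); (11,1,at)
final:
nodes: 0:pl, 1:pl, 2:pl, 3:pl, 4:x1, 5:x2, 8:m, 10:m, 11:m
edges: (0,5,pre); (3,4,pre); (4,1,post); (5,1,post); (5,3,post); (8,0,at); (10,2,at); (11,1,at)


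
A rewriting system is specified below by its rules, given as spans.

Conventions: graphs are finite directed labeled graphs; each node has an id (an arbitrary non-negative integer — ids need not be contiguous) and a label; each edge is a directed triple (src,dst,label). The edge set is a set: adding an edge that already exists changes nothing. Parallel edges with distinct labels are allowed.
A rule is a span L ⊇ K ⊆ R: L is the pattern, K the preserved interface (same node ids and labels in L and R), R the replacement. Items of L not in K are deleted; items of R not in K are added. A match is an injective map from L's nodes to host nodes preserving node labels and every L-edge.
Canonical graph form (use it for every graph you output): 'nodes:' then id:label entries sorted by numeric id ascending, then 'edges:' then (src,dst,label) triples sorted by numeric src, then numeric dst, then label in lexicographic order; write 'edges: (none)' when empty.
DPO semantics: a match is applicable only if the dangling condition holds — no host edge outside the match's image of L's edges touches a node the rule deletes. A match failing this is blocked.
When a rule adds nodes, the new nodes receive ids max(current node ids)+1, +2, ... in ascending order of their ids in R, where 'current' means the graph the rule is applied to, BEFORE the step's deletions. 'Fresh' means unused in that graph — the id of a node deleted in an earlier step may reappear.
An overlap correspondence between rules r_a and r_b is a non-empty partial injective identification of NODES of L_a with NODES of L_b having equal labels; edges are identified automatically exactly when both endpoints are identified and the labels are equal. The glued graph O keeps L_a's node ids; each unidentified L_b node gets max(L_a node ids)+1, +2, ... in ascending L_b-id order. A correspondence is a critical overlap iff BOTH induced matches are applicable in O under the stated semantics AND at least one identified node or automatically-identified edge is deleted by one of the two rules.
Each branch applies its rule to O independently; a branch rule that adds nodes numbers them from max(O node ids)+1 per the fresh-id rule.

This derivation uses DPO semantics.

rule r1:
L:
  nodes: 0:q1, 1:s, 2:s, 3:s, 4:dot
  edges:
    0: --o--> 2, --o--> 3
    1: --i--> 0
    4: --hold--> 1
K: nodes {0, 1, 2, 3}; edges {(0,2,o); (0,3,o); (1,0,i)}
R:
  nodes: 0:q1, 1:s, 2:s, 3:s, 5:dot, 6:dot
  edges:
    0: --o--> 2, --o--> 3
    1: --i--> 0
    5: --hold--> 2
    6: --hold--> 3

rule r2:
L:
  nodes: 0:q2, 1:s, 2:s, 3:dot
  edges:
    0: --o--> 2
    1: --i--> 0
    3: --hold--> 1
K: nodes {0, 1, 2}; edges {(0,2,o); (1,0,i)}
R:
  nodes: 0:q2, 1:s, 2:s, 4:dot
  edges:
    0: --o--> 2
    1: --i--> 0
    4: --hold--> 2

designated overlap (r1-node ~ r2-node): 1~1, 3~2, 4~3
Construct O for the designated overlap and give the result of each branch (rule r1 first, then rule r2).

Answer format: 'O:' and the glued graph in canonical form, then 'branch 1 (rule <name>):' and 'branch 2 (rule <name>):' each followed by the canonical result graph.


O:
nodes: 0:q1, 1:s, 2:s, 3:s, 4:dot, 5:q2
edges: (0,2,o); (0,3,o); (1,0,i); (1,5,i); (4,1,hold); (5,3,o)
branch 1 (rule r1):
nodes: 0:q1, 1:s, 2:s, 3:s, 5:q2, 6:dot, 7:dot
edges: (0,2,o); (0,3,o); (1,0,i); (1,5,i); (5,3,o); (6,2,hold); (7,3,hold)
branch 2 (rule r2):
nodes: 0:q1, 1:s, 2:s, 3:s, 5:q2, 6:dot
edges: (0,2,o); (0,3,o); (1,0,i); (1,5,i); (5,3,o); (6,3,hold)


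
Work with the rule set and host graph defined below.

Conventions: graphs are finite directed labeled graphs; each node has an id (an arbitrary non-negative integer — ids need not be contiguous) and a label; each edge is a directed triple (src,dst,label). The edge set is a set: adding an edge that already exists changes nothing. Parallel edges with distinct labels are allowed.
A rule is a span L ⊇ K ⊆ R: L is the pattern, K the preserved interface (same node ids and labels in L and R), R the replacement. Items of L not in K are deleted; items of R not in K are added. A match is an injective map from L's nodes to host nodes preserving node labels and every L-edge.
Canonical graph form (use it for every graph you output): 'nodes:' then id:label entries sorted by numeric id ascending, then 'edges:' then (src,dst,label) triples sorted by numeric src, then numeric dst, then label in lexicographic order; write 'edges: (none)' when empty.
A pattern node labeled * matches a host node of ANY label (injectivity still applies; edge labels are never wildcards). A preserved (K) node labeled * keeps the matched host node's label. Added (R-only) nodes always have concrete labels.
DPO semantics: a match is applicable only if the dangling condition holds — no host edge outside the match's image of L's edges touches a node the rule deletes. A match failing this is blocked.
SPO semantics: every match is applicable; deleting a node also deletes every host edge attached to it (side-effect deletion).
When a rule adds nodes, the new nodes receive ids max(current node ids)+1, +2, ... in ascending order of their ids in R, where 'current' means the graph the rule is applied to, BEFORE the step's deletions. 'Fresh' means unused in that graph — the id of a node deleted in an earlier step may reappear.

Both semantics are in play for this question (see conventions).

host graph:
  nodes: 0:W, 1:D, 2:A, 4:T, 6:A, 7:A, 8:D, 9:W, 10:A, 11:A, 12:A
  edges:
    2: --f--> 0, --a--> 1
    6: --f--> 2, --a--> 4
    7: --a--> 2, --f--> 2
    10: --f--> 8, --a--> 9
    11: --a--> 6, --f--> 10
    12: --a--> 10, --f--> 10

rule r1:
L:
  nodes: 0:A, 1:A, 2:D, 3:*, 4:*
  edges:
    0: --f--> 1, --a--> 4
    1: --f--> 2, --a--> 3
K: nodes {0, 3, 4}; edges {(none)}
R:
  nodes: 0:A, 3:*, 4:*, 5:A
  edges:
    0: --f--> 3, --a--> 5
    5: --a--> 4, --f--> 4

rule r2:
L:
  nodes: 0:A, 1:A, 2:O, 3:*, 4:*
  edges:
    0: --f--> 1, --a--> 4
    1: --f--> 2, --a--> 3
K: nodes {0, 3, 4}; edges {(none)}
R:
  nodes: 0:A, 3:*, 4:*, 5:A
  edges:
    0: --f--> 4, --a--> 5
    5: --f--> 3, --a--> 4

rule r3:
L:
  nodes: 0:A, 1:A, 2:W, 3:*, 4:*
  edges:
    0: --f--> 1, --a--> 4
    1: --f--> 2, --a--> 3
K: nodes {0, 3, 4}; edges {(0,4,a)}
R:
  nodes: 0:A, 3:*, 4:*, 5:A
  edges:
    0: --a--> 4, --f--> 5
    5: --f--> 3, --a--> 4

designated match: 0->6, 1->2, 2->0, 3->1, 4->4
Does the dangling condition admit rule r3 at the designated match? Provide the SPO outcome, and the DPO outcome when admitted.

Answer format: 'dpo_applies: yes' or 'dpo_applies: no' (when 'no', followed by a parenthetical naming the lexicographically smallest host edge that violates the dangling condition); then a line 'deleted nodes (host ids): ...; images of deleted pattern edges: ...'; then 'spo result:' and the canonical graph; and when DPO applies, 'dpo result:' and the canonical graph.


dpo_applies: no
(the rule deletes node 2, which keeps host edge (7,2,a) outside the match image — the dangling condition fails, DPO blocks; SPO proceeds and side-deletes such edges)
deleted nodes (host ids): 0, 2; images of deleted pattern edges: (2,0,f); (2,1,a); (6,2,f)
spo result:
nodes: 1:D, 4:T, 6:A, 7:A, 8:D, 9:W, 10:A, 11:A, 12:A, 13:A
edges: (6,4,a); (6,13,f); (10,8,f); (10,9,a); (11,6,a); (11,10,f); (12,10,a); (12,10,f); (13,1,f); (13,4,a)


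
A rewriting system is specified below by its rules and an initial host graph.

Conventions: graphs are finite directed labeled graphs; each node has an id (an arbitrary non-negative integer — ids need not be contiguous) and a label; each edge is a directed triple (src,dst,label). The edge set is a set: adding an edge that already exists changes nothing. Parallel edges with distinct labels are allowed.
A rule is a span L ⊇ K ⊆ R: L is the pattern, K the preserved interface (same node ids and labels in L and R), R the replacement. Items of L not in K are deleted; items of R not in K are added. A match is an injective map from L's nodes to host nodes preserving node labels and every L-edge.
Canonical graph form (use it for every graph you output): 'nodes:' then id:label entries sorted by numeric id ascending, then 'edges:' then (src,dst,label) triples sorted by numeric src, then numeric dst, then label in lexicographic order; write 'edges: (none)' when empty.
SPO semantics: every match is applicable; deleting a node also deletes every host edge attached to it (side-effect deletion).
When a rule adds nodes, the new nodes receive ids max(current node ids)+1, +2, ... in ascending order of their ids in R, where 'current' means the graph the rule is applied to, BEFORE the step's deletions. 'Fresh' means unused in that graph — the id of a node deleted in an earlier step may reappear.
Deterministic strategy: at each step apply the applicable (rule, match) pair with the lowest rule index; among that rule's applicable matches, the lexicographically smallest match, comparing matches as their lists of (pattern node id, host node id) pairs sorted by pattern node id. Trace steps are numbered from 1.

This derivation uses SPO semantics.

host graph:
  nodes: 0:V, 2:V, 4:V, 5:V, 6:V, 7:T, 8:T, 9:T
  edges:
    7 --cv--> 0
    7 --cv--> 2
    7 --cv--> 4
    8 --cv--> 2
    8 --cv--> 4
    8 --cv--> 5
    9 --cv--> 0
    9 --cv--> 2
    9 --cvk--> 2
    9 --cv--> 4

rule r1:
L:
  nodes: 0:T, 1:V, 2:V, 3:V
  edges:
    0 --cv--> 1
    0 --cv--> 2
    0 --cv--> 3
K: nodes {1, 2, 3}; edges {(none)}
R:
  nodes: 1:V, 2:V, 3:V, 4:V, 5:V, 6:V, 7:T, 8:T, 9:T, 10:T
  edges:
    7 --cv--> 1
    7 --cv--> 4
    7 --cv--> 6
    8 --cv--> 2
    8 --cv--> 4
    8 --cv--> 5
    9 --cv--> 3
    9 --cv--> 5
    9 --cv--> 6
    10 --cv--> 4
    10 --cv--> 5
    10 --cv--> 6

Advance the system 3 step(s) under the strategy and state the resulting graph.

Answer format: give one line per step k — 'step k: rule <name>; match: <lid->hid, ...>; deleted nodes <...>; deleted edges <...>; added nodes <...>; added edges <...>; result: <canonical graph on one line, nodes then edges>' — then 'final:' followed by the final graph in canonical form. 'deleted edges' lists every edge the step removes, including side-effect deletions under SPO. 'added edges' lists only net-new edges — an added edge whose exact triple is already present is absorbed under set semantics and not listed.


step 1: rule r1; match: 0->7, 1->0, 2->2, 3->4; deleted nodes 7; deleted edges (7,0,cv); (7,2,cv); (7,4,cv); added nodes 10, 11, 12, 13, 14, 15, 16; added edges (13,0,cv); (13,10,cv); (13,12,cv); (14,2,cv); (14,10,cv); (14,11,cv); (15,4,cv); (15,11,cv); (15,12,cv); (16,10,cv); (16,11,cv); (16,12,cv); result: nodes: 0:V, 2:V, 4:V, 5:V, 6:V, 8:T, 9:T, 10:V, 11:V, 12:V, 13:T, 14:T, 15:T, 16:T edges: (8,2,cv); (8,4,cv); (8,5,cv); (9,0,cv); (9,2,cv); (9,2,cvk); (9,4,cv); (13,0,cv); (13,10,cv); (13,12,cv); (14,2,cv); (14,10,cv); (14,11,cv); (15,4,cv); (15,11,cv); (15,12,cv); (16,10,cv); (16,11,cv); (16,12,cv)
step 2: rule r1; match: 0->8, 1->2, 2->4, 3->5; deleted nodes 8; deleted edges (8,2,cv); (8,4,cv); (8,5,cv); added nodes 17, 18, 19, 20, 21, 22, 23; added edges (20,2,cv); (20,17,cv); (20,19,cv); (21,4,cv); (21,17,cv); (21,18,cv); (22,5,cv); (22,18,cv); (22,19,cv); (23,17,cv); (23,18,cv); (23,19,cv); result: nodes: 0:V, 2:V, 4:V, 5:V, 6:V, 9:T, 10:V, 11:V, 12:V, 13:T, 14:T, 15:T, 16:T, 17:V, 18:V, 19:V, 20:T, 21:T, 22:T, 23:T edges: (9,0,cv); (9,2,cv); (9,2,cvk); (9,4,cv); (13,0,cv); (13,10,cv); (13,12,cv); (14,2,cv); (14,10,cv); (14,11,cv); (15,4,cv); (15,11,cv); (15,12,cv); (16,10,cv); (16,11,cv); (16,12,cv); (20,2,cv); (20,17,cv); (20,19,cv); (21,4,cv); (21,17,cv); (21,18,cv); (22,5,cv); (22,18,cv); (22,19,cv); (23,17,cv); (23,18,cv); (23,19,cv)
step 3: rule r1; match: 0->9, 1->0, 2->2, 3->4; deleted nodes 9; deleted edges (9,0,cv); (9,2,cv); (9,2,cvk); (9,4,cv); added nodes 24, 25, 26, 27, 28, 29, 30; added edges (27,0,cv); (27,24,cv); (27,26,cv); (28,2,cv); (28,24,cv); (28,25,cv); (29,4,cv); (29,25,cv); (29,26,cv); (30,24,cv); (30,25,cv); (30,26,cv); result: nodes: 0:V, 2:V, 4:V, 5:V, 6:V, 10:V, 11:V, 12:V, 13:T, 14:T, 15:T, 16:T, 17:V, 18:V, 19:V, 20:T, 21:T, 22:T, 23:T, 24:V, 25:V, 26:V, 27:T, 28:T, 29:T, 30:T edges: (13,0,cv); (13,10,cv); (13,12,cv); (14,2,cv); (14,10,cv); (14,11,cv); (15,4,cv); (15,11,cv); (15,12,cv); (16,10,cv); (16,11,cv); (16,12,cv); (20,2,cv); (20,17,cv); (20,19,cv); (21,4,cv); (21,17,cv); (21,18,cv); (22,5,cv); (22,18,cv); (22,19,cv); (23,17,cv); (23,18,cv); (23,19,cv); (27,0,cv); (27,24,cv); (27,26,cv); (28,2,cv); (28,24,cv); (28,25,cv); (29,4,cv); (29,25,cv); (29,26,cv); (30,24,cv); (30,25,cv); (30,26,cv)
final:
nodes: 0:V, 2:V, 4:V, 5:V, 6:V, 10:V, 11:V, 12:V, 13:T, 14:T, 15:T, 16:T, 17:V, 18:V, 19:V, 20:T, 21:T, 22:T, 23:T, 24:V, 25:V, 26:V, 27:T, 28:T, 29:T, 30:T
edges: (13,0,cv); (13,10,cv); (13,12,cv); (14,2,cv); (14,10,cv); (14,11,cv); (15,4,cv); (15,11,cv); (15,12,cv); (16,10,cv); (16,11,cv); (16,12,cv); (20,2,cv); (20,17,cv); (20,19,cv); (21,4,cv); (21,17,cv); (21,18,cv); (22,5,cv); (22,18,cv); (22,19,cv); (23,17,cv); (23,18,cv); (23,19,cv); (27,0,cv); (27,24,cv); (27,26,cv); (28,2,cv); (28,24,cv); (28,25,cv); (29,4,cv); (29,25,cv); (29,26,cv); (30,24,cv); (30,25,cv); (30,26,cv)


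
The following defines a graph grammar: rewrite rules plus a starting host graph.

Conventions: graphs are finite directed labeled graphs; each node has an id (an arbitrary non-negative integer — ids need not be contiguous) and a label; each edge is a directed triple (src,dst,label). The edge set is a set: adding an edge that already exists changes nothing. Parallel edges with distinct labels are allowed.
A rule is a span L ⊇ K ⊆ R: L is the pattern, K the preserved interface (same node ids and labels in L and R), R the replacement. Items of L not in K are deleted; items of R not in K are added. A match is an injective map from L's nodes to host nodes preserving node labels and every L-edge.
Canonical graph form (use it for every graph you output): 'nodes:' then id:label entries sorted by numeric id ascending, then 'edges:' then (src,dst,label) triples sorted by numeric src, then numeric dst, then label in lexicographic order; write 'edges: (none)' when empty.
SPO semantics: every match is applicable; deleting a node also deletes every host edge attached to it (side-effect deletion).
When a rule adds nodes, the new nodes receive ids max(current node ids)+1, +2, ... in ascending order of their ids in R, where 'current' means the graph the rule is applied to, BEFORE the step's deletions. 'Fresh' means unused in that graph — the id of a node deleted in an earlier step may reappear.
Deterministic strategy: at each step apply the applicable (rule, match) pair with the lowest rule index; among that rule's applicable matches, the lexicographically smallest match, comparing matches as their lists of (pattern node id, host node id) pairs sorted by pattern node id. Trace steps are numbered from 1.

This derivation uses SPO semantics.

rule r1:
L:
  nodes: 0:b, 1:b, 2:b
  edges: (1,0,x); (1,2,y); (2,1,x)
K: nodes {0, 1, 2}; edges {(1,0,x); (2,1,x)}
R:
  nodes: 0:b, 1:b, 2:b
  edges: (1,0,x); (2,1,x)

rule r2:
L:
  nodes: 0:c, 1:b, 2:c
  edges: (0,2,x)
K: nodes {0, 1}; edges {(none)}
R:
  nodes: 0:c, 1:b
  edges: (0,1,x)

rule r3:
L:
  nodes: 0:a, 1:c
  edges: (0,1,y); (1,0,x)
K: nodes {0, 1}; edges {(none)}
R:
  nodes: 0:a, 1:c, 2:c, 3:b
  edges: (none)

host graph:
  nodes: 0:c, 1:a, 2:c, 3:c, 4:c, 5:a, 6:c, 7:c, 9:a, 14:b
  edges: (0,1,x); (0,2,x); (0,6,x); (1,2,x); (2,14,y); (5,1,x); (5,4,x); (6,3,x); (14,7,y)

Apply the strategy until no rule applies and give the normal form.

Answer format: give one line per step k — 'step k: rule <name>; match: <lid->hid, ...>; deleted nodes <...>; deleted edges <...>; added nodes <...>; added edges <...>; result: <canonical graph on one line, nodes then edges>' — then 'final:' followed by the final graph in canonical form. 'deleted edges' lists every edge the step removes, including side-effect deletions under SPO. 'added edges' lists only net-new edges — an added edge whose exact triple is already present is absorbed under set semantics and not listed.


step 1: rule r2; match: 0->0, 1->14, 2->2; deleted nodes 2; deleted edges (0,2,x); (1,2,x); (2,14,y); added nodes (none); added edges (0,14,x); result: nodes: 0:c, 1:a, 3:c, 4:c, 5:a, 6:c, 7:c, 9:a, 14:b edges: (0,1,x); (0,6,x); (0,14,x); (5,1,x); (5,4,x); (6,3,x); (14,7,y)
step 2: rule r2; match: 0->0, 1->14, 2->6; deleted nodes 6; deleted edges (0,6,x); (6,3,x); added nodes (none); added edges (none); result: nodes: 0:c, 1:a, 3:c, 4:c, 5:a, 7:c, 9:a, 14:b edges: (0,1,x); (0,14,x); (5,1,x); (5,4,x); (14,7,y)
final:
nodes: 0:c, 1:a, 3:c, 4:c, 5:a, 7:c, 9:a, 14:b
edges: (0,1,x); (0,14,x); (5,1,x); (5,4,x); (14,7,y)


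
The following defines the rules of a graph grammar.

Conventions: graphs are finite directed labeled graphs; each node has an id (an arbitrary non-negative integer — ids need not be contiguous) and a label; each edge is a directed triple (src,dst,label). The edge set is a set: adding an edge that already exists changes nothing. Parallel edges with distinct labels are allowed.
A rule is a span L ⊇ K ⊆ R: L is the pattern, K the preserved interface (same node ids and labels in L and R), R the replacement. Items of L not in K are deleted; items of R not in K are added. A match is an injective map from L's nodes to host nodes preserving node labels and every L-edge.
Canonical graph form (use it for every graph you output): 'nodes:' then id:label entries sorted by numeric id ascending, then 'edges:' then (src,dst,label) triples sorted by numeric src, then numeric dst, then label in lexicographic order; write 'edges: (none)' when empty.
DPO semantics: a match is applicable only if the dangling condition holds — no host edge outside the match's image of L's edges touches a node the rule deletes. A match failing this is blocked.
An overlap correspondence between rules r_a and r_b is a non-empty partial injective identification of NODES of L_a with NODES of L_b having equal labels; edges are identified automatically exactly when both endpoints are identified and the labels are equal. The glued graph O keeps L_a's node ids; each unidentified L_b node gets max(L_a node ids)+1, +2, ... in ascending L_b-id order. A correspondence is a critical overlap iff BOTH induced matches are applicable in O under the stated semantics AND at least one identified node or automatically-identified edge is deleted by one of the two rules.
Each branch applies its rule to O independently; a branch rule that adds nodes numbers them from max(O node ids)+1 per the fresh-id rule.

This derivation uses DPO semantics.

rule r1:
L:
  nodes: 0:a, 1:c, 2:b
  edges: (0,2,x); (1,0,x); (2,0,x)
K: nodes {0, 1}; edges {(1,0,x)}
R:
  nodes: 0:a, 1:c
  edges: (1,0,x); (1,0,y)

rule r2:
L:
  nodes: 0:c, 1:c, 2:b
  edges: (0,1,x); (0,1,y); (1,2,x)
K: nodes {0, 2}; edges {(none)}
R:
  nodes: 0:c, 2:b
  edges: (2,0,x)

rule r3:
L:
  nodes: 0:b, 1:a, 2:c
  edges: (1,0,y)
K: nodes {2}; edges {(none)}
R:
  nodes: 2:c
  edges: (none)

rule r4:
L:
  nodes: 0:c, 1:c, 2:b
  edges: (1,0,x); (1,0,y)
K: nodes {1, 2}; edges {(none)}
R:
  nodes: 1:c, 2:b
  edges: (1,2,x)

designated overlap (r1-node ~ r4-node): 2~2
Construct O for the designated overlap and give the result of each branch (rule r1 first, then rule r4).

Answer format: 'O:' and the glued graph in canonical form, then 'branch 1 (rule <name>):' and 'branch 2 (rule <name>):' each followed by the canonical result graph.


O:
nodes: 0:a, 1:c, 2:b, 3:c, 4:c
edges: (0,2,x); (1,0,x); (2,0,x); (4,3,x); (4,3,y)
branch 1 (rule r1):
nodes: 0:a, 1:c, 3:c, 4:c
edges: (1,0,x); (1,0,y); (4,3,x); (4,3,y)
branch 2 (rule r4):
nodes: 0:a, 1:c, 2:b, 4:c
edges: (0,2,x); (1,0,x); (2,0,x); (4,2,x)


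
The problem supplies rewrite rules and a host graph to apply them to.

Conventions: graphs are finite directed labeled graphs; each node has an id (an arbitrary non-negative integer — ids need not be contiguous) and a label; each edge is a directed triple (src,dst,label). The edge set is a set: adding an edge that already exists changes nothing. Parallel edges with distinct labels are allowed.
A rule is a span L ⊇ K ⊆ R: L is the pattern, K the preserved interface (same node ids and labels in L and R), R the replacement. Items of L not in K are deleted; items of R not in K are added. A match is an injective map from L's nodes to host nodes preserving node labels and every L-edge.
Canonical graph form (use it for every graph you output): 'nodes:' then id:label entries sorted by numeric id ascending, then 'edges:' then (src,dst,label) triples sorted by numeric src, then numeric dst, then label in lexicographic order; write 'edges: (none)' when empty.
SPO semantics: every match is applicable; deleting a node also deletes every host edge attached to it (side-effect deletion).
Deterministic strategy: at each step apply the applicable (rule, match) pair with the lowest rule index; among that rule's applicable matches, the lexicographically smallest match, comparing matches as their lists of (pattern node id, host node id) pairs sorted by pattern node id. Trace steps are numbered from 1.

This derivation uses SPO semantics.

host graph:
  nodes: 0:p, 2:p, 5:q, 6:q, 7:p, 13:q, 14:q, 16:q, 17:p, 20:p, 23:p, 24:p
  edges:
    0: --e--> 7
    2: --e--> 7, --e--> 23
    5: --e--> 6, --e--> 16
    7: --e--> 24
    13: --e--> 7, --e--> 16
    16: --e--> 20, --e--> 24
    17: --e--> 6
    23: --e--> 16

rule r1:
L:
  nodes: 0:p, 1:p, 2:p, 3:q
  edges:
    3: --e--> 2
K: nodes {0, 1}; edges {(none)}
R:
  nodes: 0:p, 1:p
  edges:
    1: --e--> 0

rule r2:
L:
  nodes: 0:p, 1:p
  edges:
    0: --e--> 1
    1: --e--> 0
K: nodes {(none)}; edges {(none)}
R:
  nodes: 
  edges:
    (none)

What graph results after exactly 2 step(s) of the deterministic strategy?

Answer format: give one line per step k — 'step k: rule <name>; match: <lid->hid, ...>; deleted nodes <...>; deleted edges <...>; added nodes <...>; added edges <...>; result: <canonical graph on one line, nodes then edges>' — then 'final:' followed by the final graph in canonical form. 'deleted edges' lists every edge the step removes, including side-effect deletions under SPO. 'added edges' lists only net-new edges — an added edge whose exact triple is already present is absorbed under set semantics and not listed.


step 1: rule r1; match: 0->0, 1->2, 2->7, 3->13; deleted nodes 7, 13; deleted edges (0,7,e); (2,7,e); (7,24,e); (13,7,e); (13,16,e); added nodes (none); added edges (2,0,e); result: nodes: 0:p, 2:p, 5:q, 6:q, 14:q, 16:q, 17:p, 20:p, 23:p, 24:p edges: (2,0,e); (2,23,e); (5,6,e); (5,16,e); (16,20,e); (16,24,e); (17,6,e); (23,16,e)
step 2: rule r1; match: 0->0, 1->2, 2->20, 3->16; deleted nodes 16, 20; deleted edges (5,16,e); (16,20,e); (16,24,e); (23,16,e); added nodes (none); added edges (none); result: nodes: 0:p, 2:p, 5:q, 6:q, 14:q, 17:p, 23:p, 24:p edges: (2,0,e); (2,23,e); (5,6,e); (17,6,e)
final:
nodes: 0:p, 2:p, 5:q, 6:q, 14:q, 17:p, 23:p, 24:p
edges: (2,0,e); (2,23,e); (5,6,e); (17,6,e)


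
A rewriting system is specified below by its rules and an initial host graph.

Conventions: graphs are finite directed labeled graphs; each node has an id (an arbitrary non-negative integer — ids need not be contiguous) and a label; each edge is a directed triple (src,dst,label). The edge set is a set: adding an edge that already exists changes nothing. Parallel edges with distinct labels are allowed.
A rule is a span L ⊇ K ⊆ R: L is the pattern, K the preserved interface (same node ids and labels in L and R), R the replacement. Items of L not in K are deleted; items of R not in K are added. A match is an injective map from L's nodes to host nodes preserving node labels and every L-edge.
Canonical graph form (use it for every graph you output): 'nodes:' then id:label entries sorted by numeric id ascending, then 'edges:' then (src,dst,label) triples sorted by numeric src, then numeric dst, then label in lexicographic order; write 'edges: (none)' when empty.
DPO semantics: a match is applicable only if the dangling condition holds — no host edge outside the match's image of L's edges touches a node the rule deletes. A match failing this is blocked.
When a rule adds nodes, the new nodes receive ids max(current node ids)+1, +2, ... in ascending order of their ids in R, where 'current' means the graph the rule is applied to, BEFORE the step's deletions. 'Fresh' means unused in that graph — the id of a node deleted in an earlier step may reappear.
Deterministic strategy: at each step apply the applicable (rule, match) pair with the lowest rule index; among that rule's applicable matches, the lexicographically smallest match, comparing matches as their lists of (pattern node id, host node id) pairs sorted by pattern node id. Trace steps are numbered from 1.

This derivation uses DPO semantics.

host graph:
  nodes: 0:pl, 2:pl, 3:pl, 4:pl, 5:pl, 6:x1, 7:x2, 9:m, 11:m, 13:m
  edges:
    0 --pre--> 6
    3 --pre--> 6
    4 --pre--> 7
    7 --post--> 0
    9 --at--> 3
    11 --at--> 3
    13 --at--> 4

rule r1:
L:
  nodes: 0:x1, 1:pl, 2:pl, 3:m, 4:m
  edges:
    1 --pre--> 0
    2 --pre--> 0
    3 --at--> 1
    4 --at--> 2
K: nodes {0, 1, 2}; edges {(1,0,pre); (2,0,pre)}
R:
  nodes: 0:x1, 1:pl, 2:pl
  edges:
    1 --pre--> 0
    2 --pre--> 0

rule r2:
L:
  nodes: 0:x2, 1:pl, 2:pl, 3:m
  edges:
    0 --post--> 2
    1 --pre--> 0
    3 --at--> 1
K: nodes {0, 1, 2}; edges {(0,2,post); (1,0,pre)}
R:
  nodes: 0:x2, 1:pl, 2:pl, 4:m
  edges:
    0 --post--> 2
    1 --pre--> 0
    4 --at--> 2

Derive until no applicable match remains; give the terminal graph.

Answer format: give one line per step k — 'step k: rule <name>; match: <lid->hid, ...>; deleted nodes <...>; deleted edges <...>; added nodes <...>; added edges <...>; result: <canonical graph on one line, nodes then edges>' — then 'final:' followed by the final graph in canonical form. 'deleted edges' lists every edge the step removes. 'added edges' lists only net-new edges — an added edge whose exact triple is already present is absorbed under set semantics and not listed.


step 1: rule r2; match: 0->7, 1->4, 2->0, 3->13; deleted nodes 13; deleted edges (13,4,at); added nodes 14; added edges (14,0,at); result: nodes: 0:pl, 2:pl, 3:pl, 4:pl, 5:pl, 6:x1, 7:x2, 9:m, 11:m, 14:m edges: (0,6,pre); (3,6,pre); (4,7,pre); (7,0,post); (9,3,at); (11,3,at); (14,0,at)
step 2: rule r1; match: 0->6, 1->0, 2->3, 3->14, 4->9; deleted nodes 9, 14; deleted edges (9,3,at); (14,0,at); added nodes (none); added edges (none); result: nodes: 0:pl, 2:pl, 3:pl, 4:pl, 5:pl, 6:x1, 7:x2, 11:m edges: (0,6,pre); (3,6,pre); (4,7,pre); (7,0,post); (11,3,at)
final:
nodes: 0:pl, 2:pl, 3:pl, 4:pl, 5:pl, 6:x1, 7:x2, 11:m
edges: (0,6,pre); (3,6,pre); (4,7,pre); (7,0,post); (11,3,at)
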